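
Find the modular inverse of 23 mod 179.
Since 179 is prime, by Fermat 23^(-1) ≡ 23^{177} ≡ 109 mod 179. Verify: 23 × 109 = 2507 ≡ 1 mod 179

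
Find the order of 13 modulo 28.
Powers of 13 mod 28: 13^1≡13, 13^2≡1. ord_28(13) = 2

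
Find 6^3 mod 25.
6^{3} = 216 ≡ 16 mod 25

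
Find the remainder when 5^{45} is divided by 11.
By Fermat: 5^{10} ≡ 1 (mod 11). 45 = 4×10 + 5. So 5^{45} ≡ 5^{5} ≡ 1 (mod 11)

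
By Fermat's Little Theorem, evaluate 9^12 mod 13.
By Fermat's Little Theorem, 9^{12} ≡ 1 (mod 13) since 13 is prime and gcd(9, 13) = 1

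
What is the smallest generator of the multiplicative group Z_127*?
g = 3. Powers: [3, 9, 27, 81, 116, 94, 28, 84, 125, ...] generates all 126 non-zero residues.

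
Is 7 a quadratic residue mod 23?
By Euler's criterion: 7^{11} ≡ 22 mod 23. Since this equals -1 (≡ 22), 7 is not a QR.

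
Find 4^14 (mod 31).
By repeated squaring (mod 31): 4^{1}≡4, 4^{2}≡16, 4^{4}≡8, 4^{8}≡2. Then 4^{14} = 4^{8+4+2} ≡ 2 × 8 × 16 ≡ 8 (mod 31)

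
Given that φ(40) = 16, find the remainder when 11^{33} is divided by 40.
By Euler: 11^{16} ≡ 1 (mod 40) since gcd(11, 40) = 1. 33 = 2×16 + 1. So 11^{33} ≡ 11^{1} ≡ 11 (mod 40)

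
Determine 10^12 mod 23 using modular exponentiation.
By repeated squaring mod 23: 10^{1}≡10, 10^{2}≡8, 10^{4}≡18, 10^{8}≡2. Then 10^{12} = 10^{8+4} ≡ 2 × 18 ≡ 13 mod 23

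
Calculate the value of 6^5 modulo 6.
By repeated squaring (mod 6): 6^{1}≡0, 6^{2}≡0, 6^{4}≡0. Then 6^{5} = 6^{4+1} ≡ 0 × 0 ≡ 0 (mod 6)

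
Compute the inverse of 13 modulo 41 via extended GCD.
Extended GCD: 13(19) + 41(-6) = 1. So 13^(-1) ≡ 19 mod 41. Verify: 13 × 19 = 247 ≡ 1 mod 41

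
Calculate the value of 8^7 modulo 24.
By repeated squaring (mod 24): 8^{1}≡8, 8^{2}≡16, 8^{4}≡16. Then 8^{7} = 8^{4+2+1} ≡ 16 × 16 × 8 ≡ 8 (mod 24)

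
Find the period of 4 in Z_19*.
Powers of 4 mod 19: 4^1≡4, 4^2≡16, 4^3≡7, 4^4≡9, 4^5≡17, 4^6≡11, 4^7≡6, 4^8≡5, 4^9≡1. So the order of 4 is 9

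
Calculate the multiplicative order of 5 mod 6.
Powers of 5 mod 6: 5^1≡5, 5^2≡1. Order = 2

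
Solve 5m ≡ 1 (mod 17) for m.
Since 17 is prime, by Fermat 5^(-1) ≡ 5^{15} ≡ 7 (mod 17). Verify: 5 × 7 = 35 ≡ 1 (mod 17)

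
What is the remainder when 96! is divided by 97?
By Wilson's theorem, (96)! ≡ -1 ≡ 96 mod 97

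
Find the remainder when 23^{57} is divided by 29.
By Fermat: 23^{28} ≡ 1 mod 29. 57 = 2×28 + 1. So 23^{57} ≡ 23^{1} ≡ 23 mod 29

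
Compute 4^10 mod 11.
Using Fermat: 4^{10} ≡ 1 (mod 11). 10 ≡ 0 (mod 10). So 4^{10} ≡ 4^{0} ≡ 1 (mod 11)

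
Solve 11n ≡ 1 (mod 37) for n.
Since 37 is prime, by Fermat 11^(-1) ≡ 11^{35} ≡ 27 (mod 37). Verify: 11 × 27 = 297 ≡ 1 (mod 37)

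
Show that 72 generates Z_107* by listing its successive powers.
72^1, 72^2, ..., 72^{106} mod 107: [72, 48, 32, 57, 38, 61, 5, 39, 26, 53, 71, 83, 91, 25, 88, 23, 51, 34, 94, 27, 18, 12, 8, 41, 63, 42, 28, 90, 60, 40, 98, 101, 103, 33, 22, 86, 93, 62, 77, 87, 58, 3, 2, 37, 96, 64, 7, 76, 15, 10, 78, 52, 106, 35, 59, 75, 50, 69, 46, 102, 68, 81, 54, 36, 24, 16, 82, 19, 84, 56, 73, 13, 80, 89, 95, 99, 66, 44, 65, 79, 17, 47, 67, 9, 6, 4, 74, 85, 21, 14, 45, 30, 20, 49, 104, 105, 70, 11, 43, 100, 31, 92, 97, 29, 55, 1]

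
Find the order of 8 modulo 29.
Powers of 8 mod 29: 8^1≡8, 8^2≡6, 8^3≡19, 8^4≡7, 8^5≡27, 8^6≡13, 8^7≡17, 8^8≡20, 8^9≡15, 8^10≡4, 8^11≡3, 8^12≡24, 8^13≡18, 8^14≡28, 8^15≡21, 8^16≡23, 8^17≡10, 8^18≡22, 8^19≡2, 8^20≡16, 8^21≡12, 8^22≡9, 8^23≡14, 8^24≡25, 8^25≡26, 8^26≡5, 8^27≡11, 8^28≡1. Order = 28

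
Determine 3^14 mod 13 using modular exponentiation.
Using Fermat: 3^{12} ≡ 1 (mod 13). 14 ≡ 2 (mod 12). So 3^{14} ≡ 3^{2} ≡ 9 (mod 13)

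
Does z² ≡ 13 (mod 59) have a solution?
By Euler's criterion: 13^{29} ≡ 58 (mod 59). Since this equals -1 (≡ 58), 13 is not a QR.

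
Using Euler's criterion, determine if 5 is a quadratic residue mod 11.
By Euler's criterion: 5^{5} ≡ 1 (mod 11). Since this equals 1, 5 is a QR.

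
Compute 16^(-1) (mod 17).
Since 17 is prime, by Fermat 16^(-1) ≡ 16^{15} ≡ 16 (mod 17). Verify: 16 × 16 = 256 ≡ 1 (mod 17)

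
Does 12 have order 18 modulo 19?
12^{6} ≡ 1 (mod 19) and 6 < 18, so ord_19(12) = 6 ≠ 18 and 12 is not a primitive root.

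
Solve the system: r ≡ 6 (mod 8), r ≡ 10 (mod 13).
M = 8 × 13 = 104. M₁ = 13, y₁ ≡ 5 (mod 8). M₂ = 8, y₂ ≡ 5 (mod 13). r = 6×13×5 + 10×8×5 ≡ 62 (mod 104)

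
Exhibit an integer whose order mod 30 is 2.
11 has order 2 mod 30 since 11^{2} ≡ 1 mod 30 and no smaller power works.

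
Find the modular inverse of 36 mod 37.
Since 37 is prime, by Fermat 36^(-1) ≡ 36^{35} ≡ 36 mod 37. Verify: 36 × 36 = 1296 ≡ 1 mod 37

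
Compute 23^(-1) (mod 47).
Since 47 is prime, by Fermat 23^(-1) ≡ 23^{45} ≡ 45 (mod 47). Verify: 23 × 45 = 1035 ≡ 1 (mod 47)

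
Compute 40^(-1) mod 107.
Since 107 is prime, by Fermat 40^(-1) ≡ 40^{105} ≡ 99 mod 107. Verify: 40 × 99 = 3960 ≡ 1 mod 107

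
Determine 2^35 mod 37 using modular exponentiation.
By repeated squaring mod 37: 2^{1}≡2, 2^{2}≡4, 2^{4}≡16, 2^{8}≡34, 2^{16}≡9, 2^{32}≡7. Then 2^{35} = 2^{32+2+1} ≡ 7 × 4 × 2 ≡ 19 mod 37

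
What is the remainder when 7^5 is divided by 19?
By repeated squaring mod 19: 7^{1}≡7, 7^{2}≡11, 7^{4}≡7. Then 7^{5} = 7^{4+1} ≡ 7 × 7 ≡ 11 mod 19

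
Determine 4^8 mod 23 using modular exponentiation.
By repeated squaring mod 23: 4^{1}≡4, 4^{2}≡16, 4^{4}≡3, 4^{8}≡9. So 4^{8} ≡ 9 mod 23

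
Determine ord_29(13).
Powers of 13 mod 29: 13^1≡13, 13^2≡24, 13^3≡22, 13^4≡25, 13^5≡6, 13^6≡20, 13^7≡28, 13^8≡16, 13^9≡5, 13^10≡7, 13^11≡4, 13^12≡23, 13^13≡9, 13^14≡1. ord_29(13) = 14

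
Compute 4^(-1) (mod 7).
Since 7 is prime, by Fermat 4^(-1) ≡ 4^{5} ≡ 2 (mod 7). Verify: 4 × 2 = 8 ≡ 1 (mod 7)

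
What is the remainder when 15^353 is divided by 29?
Using Fermat: 15^{28} ≡ 1 mod 29. 353 ≡ 17 mod 28. So 15^{353} ≡ 15^{17} ≡ 18 mod 29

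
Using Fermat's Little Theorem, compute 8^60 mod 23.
By Fermat: 8^{22} ≡ 1 mod 23. 60 = 2×22 + 16. So 8^{60} ≡ 8^{16} ≡ 16 mod 23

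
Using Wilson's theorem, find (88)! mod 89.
By Wilson's theorem, (88)! ≡ -1 ≡ 88 (mod 89)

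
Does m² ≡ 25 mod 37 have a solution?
By Euler's criterion: 25^{18} ≡ 1 mod 37. Since this equals 1, 25 is a QR.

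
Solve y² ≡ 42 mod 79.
The square roots of 42 mod 79 are 11 and 68. Verify: 11² = 121 ≡ 42 mod 79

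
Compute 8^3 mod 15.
8^{3} = 512 ≡ 2 mod 15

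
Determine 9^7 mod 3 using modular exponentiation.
By repeated squaring mod 3: 9^{1}≡0, 9^{2}≡0, 9^{4}≡0. Then 9^{7} = 9^{4+2+1} ≡ 0 × 0 × 0 ≡ 0 mod 3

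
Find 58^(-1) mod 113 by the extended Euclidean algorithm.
Extended GCD: 58(-37) + 113(19) = 1. So 58^(-1) ≡ -37 ≡ 76 mod 113. Verify: 58 × 76 = 4408 ≡ 1 mod 113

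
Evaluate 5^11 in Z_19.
By repeated squaring (mod 19): 5^{1}≡5, 5^{2}≡6, 5^{4}≡17, 5^{8}≡4. Then 5^{11} = 5^{8+2+1} ≡ 4 × 6 × 5 ≡ 6 (mod 19)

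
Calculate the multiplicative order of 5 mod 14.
Powers of 5 mod 14: 5^1≡5, 5^2≡11, 5^3≡13, 5^4≡9, 5^5≡3, 5^6≡1. ord_14(5) = 6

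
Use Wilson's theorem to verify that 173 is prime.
(172)! mod 173 = 172. Since this equals -1 mod 173, Wilson confirms 173 is prime.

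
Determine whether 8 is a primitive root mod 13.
8^{4} ≡ 1 (mod 13) and 4 < 12, so ord_13(8) = 4 ≠ 12 and 8 is not a primitive root.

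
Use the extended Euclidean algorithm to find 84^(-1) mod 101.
Extended GCD: 84(-6) + 101(5) = 1. So 84^(-1) ≡ -6 ≡ 95 mod 101. Verify: 84 × 95 = 7980 ≡ 1 mod 101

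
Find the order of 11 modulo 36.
Powers of 11 mod 36: 11^1≡11, 11^2≡13, 11^3≡35, 11^4≡25, 11^5≡23, 11^6≡1. Order = 6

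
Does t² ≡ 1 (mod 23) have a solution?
By Euler's criterion: 1^{11} ≡ 1 (mod 23). Since this equals 1, 1 is a QR.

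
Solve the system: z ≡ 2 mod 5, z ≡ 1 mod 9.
M = 5 × 9 = 45. M₁ = 9, y₁ ≡ 4 mod 5. M₂ = 5, y₂ ≡ 2 mod 9. z = 2×9×4 + 1×5×2 ≡ 37 mod 45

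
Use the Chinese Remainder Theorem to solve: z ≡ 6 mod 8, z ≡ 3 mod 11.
M = 8 × 11 = 88. M₁ = 11, y₁ ≡ 3 mod 8. M₂ = 8, y₂ ≡ 7 mod 11. z = 6×11×3 + 3×8×7 ≡ 14 mod 88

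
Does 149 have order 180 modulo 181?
149^{36} ≡ 1 (mod 181) and 36 < 180, so ord_181(149) = 36 ≠ 180 and 149 is not a primitive root.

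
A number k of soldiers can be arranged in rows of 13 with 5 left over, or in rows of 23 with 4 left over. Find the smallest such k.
M = 13 × 23 = 299. M₁ = 23, y₁ ≡ 4 mod 13. M₂ = 13, y₂ ≡ 16 mod 23. k = 5×23×4 + 4×13×16 ≡ 96 mod 299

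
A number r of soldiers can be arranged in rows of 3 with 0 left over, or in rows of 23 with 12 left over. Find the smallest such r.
M = 3 × 23 = 69. M₁ = 23, y₁ ≡ 2 (mod 3). M₂ = 3, y₂ ≡ 8 (mod 23). r = 0×23×2 + 12×3×8 ≡ 12 (mod 69)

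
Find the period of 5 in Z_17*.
Powers of 5 mod 17: 5^1≡5, 5^2≡8, 5^3≡6, 5^4≡13, 5^5≡14, 5^6≡2, 5^7≡10, 5^8≡16, 5^9≡12, 5^10≡9, 5^11≡11, 5^12≡4, 5^13≡3, 5^14≡15, 5^15≡7, 5^16≡1. ord_17(5) = 16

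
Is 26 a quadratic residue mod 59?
By Euler's criterion: 26^{29} ≡ 1 mod 59. Since this equals 1, 26 is a QR.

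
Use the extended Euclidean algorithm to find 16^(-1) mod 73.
Extended GCD: 16(32) + 73(-7) = 1. So 16^(-1) ≡ 32 mod 73. Verify: 16 × 32 = 512 ≡ 1 mod 73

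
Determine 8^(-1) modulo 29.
Since 29 is prime, by Fermat 8^(-1) ≡ 8^{27} ≡ 11 (mod 29). Verify: 8 × 11 = 88 ≡ 1 (mod 29)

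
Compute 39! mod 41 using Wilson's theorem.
(40)! = (39)! × (40) ≡ -1 mod 41. So (39)! ≡ -1 × (40)^(-1) ≡ (-1)×(-1) = 1 mod 41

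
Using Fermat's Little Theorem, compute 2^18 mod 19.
By Fermat's Little Theorem, 2^{18} ≡ 1 (mod 19) since 19 is prime and gcd(2, 19) = 1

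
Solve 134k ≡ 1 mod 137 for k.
Since 137 is prime, by Fermat 134^(-1) ≡ 134^{135} ≡ 91 mod 137. Verify: 134 × 91 = 12194 ≡ 1 mod 137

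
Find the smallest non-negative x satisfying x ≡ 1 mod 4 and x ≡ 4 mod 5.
M = 4 × 5 = 20. M₁ = 5, y₁ ≡ 1 mod 4. M₂ = 4, y₂ ≡ 4 mod 5. x = 1×5×1 + 4×4×4 ≡ 9 mod 20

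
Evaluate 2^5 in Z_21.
By repeated squaring mod 21: 2^{1}≡2, 2^{2}≡4, 2^{4}≡16. Then 2^{5} = 2^{4+1} ≡ 16 × 2 ≡ 11 mod 21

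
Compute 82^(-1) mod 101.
Since 101 is prime, by Fermat 82^(-1) ≡ 82^{99} ≡ 85 mod 101. Verify: 82 × 85 = 6970 ≡ 1 mod 101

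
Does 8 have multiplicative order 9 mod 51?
Powers of 8 mod 51: 8^1≡8, 8^2≡13, 8^3≡2, 8^4≡16, 8^5≡26, 8^6≡4, 8^7≡32, 8^8≡1. Already 8^8≡1, so the order is 8 < 9. No, the actual order is 8.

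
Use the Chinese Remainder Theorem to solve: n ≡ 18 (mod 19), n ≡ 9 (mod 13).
M = 19 × 13 = 247. M₁ = 13, y₁ ≡ 3 (mod 19). M₂ = 19, y₂ ≡ 11 (mod 13). n = 18×13×3 + 9×19×11 ≡ 113 (mod 247)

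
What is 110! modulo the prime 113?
(112)! = (110)! × (111) × (112) ≡ -1 (mod 113). So (110)! ≡ -1 × [(112)(111)]^(-1) ≡ 56 (mod 113)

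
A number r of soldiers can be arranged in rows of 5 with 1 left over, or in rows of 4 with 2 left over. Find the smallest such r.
M = 5 × 4 = 20. M₁ = 4, y₁ ≡ 4 (mod 5). M₂ = 5, y₂ ≡ 1 (mod 4). r = 1×4×4 + 2×5×1 ≡ 6 (mod 20)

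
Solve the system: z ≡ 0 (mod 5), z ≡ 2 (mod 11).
M = 5 × 11 = 55. M₁ = 11, y₁ ≡ 1 (mod 5). M₂ = 5, y₂ ≡ 9 (mod 11). z = 0×11×1 + 2×5×9 ≡ 35 (mod 55)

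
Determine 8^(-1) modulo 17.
Since 17 is prime, by Fermat 8^(-1) ≡ 8^{15} ≡ 15 mod 17. Verify: 8 × 15 = 120 ≡ 1 mod 17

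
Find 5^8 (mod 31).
By repeated squaring (mod 31): 5^{1}≡5, 5^{2}≡25, 5^{4}≡5, 5^{8}≡25. So 5^{8} ≡ 25 (mod 31)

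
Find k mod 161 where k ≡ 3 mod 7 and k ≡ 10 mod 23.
M = 7 × 23 = 161. M₁ = 23, y₁ ≡ 4 mod 7. M₂ = 7, y₂ ≡ 10 mod 23. k = 3×23×4 + 10×7×10 ≡ 10 mod 161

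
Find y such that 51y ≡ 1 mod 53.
Since 53 is prime, by Fermat 51^(-1) ≡ 51^{51} ≡ 26 mod 53. Verify: 51 × 26 = 1326 ≡ 1 mod 53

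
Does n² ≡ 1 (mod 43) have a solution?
By Euler's criterion: 1^{21} ≡ 1 (mod 43). Since this equals 1, 1 is a QR.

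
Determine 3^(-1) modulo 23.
Since 23 is prime, by Fermat 3^(-1) ≡ 3^{21} ≡ 8 mod 23. Verify: 3 × 8 = 24 ≡ 1 mod 23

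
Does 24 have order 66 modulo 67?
24^{11} ≡ 1 mod 67 and 11 < 66, so ord_67(24) = 11 ≠ 66 and 24 is not a primitive root.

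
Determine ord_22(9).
Powers of 9 mod 22: 9^1≡9, 9^2≡15, 9^3≡3, 9^4≡5, 9^5≡1. So the order of 9 is 5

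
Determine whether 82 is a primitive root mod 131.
ord_131(82) divides 130. For each prime q|130: 82^{65}≡130, 82^{26}≡58, 82^{10}≡112, none ≡ 1. So 82 has order 130 and is a primitive root mod 131.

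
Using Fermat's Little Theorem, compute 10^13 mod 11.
By Fermat: 10^{10} ≡ 1 (mod 11). So 10^{13} = 10^{10} · 10^{3} ≡ 10^{3} ≡ 10 (mod 11)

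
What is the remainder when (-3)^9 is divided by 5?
Using Fermat: (-3)^{4} ≡ 1 mod 5. 9 ≡ 1 mod 4. So (-3)^{9} ≡ (-3)^{1} ≡ 2 mod 5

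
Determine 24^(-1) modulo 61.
Since 61 is prime, by Fermat 24^(-1) ≡ 24^{59} ≡ 28 (mod 61). Verify: 24 × 28 = 672 ≡ 1 (mod 61)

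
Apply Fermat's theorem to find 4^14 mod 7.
By Fermat: 4^{6} ≡ 1 mod 7. 14 = 2×6 + 2. So 4^{14} ≡ 4^{2} ≡ 2 mod 7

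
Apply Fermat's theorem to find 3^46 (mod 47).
By Fermat's Little Theorem, 3^{46} ≡ 1 (mod 47) since 47 is prime and gcd(3, 47) = 1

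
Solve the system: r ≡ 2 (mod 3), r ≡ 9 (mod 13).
M = 3 × 13 = 39. M₁ = 13, y₁ ≡ 1 (mod 3). M₂ = 3, y₂ ≡ 9 (mod 13). r = 2×13×1 + 9×3×9 ≡ 35 (mod 39)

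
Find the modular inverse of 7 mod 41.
Since 41 is prime, by Fermat 7^(-1) ≡ 7^{39} ≡ 6 mod 41. Verify: 7 × 6 = 42 ≡ 1 mod 41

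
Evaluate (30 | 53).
(30/53) = 30^{26} mod 53 = -1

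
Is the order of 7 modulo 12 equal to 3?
Powers of 7 mod 12: 7^1≡7, 7^2≡1. Already 7^2≡1, so the order is 2 < 3. No, the actual order is 2.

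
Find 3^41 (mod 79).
By repeated squaring (mod 79): 3^{1}≡3, 3^{2}≡9, 3^{4}≡2, 3^{8}≡4, 3^{16}≡16, 3^{32}≡19. Then 3^{41} = 3^{32+8+1} ≡ 19 × 4 × 3 ≡ 70 (mod 79)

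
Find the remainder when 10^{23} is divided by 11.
By Fermat: 10^{10} ≡ 1 mod 11. 23 = 2×10 + 3. So 10^{23} ≡ 10^{3} ≡ 10 mod 11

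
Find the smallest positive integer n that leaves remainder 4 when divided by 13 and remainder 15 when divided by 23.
M = 13 × 23 = 299. M₁ = 23, y₁ ≡ 4 (mod 13). M₂ = 13, y₂ ≡ 16 (mod 23). n = 4×23×4 + 15×13×16 ≡ 199 (mod 299)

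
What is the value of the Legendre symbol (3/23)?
(3/23) = 3^{11} mod 23 = 1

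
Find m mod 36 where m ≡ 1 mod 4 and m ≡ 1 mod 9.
M = 4 × 9 = 36. M₁ = 9, y₁ ≡ 1 mod 4. M₂ = 4, y₂ ≡ 7 mod 9. m = 1×9×1 + 1×4×7 ≡ 1 mod 36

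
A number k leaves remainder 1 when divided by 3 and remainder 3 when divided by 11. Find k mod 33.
M = 3 × 11 = 33. M₁ = 11, y₁ ≡ 2 mod 3. M₂ = 3, y₂ ≡ 4 mod 11. k = 1×11×2 + 3×3×4 ≡ 25 mod 33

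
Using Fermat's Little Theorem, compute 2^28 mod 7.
By Fermat: 2^{6} ≡ 1 mod 7. 28 = 4×6 + 4. So 2^{28} ≡ 2^{4} ≡ 2 mod 7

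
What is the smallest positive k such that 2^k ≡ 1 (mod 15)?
Powers of 2 mod 15: 2^1≡2, 2^2≡4, 2^3≡8, 2^4≡1. Order = 4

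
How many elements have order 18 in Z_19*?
Number of primitive roots mod 19 = φ(p-1) = φ(18) = 6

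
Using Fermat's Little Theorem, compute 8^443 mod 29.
By Fermat: 8^{28} ≡ 1 mod 29. 443 ≡ 23 mod 28. So 8^{443} ≡ 8^{23} ≡ 14 mod 29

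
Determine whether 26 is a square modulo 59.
By Euler's criterion: 26^{29} ≡ 1 mod 59. Since this equals 1, 26 is a QR.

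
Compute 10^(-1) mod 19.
Since 19 is prime, by Fermat 10^(-1) ≡ 10^{17} ≡ 2 mod 19. Verify: 10 × 2 = 20 ≡ 1 mod 19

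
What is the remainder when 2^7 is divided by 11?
By repeated squaring (mod 11): 2^{1}≡2, 2^{2}≡4, 2^{4}≡5. Then 2^{7} = 2^{4+2+1} ≡ 5 × 4 × 2 ≡ 7 (mod 11)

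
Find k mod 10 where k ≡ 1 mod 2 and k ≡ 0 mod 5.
M = 2 × 5 = 10. M₁ = 5, y₁ ≡ 1 mod 2. M₂ = 2, y₂ ≡ 3 mod 5. k = 1×5×1 + 0×2×3 ≡ 5 mod 10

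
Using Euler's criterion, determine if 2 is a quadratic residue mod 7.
By Euler's criterion: 2^{3} ≡ 1 mod 7. Since this equals 1, 2 is a QR.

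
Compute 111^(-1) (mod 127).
Since 127 is prime, by Fermat 111^(-1) ≡ 111^{125} ≡ 119 (mod 127). Verify: 111 × 119 = 13209 ≡ 1 (mod 127)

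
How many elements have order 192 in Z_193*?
Number of primitive roots mod 193 = φ(p-1) = φ(192) = 64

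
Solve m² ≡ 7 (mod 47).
The square roots of 7 mod 47 are 17 and 30. Verify: 17² = 289 ≡ 7 (mod 47)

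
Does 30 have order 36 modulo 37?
30^{18} ≡ 1 mod 37 and 18 < 36, so ord_37(30) = 18 ≠ 36 and 30 is not a primitive root.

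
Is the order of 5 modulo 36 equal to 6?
Powers of 5 mod 36: 5^1≡5, 5^2≡25, 5^3≡17, 5^4≡13, 5^5≡29, 5^6≡1. First k with 5^k≡1 is k=6. Yes, ord_36(5) = 6.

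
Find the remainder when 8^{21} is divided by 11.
By Fermat: 8^{10} ≡ 1 mod 11. 21 = 2×10 + 1. So 8^{21} ≡ 8^{1} ≡ 8 mod 11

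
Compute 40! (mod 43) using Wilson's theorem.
(42)! = (40)! × (41) × (42) ≡ -1 (mod 43). So (40)! ≡ -1 × [(42)(41)]^(-1) ≡ 21 (mod 43)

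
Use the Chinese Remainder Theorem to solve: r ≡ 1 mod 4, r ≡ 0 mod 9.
M = 4 × 9 = 36. M₁ = 9, y₁ ≡ 1 mod 4. M₂ = 4, y₂ ≡ 7 mod 9. r = 1×9×1 + 0×4×7 ≡ 9 mod 36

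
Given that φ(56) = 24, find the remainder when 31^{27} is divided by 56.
By Euler: 31^{24} ≡ 1 (mod 56) since gcd(31, 56) = 1. 27 = 1×24 + 3. So 31^{27} ≡ 31^{3} ≡ 55 (mod 56)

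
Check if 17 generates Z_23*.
ord_23(17) divides 22. For each prime q|22: 17^{11}≡22, 17^{2}≡13, none ≡ 1. So 17 has order 22 and is a primitive root mod 23.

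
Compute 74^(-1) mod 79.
Since 79 is prime, by Fermat 74^(-1) ≡ 74^{77} ≡ 63 mod 79. Verify: 74 × 63 = 4662 ≡ 1 mod 79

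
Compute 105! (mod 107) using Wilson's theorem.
(106)! = (105)! × (106) ≡ -1 (mod 107). So (105)! ≡ -1 × (106)^(-1) ≡ (-1)×(-1) = 1 (mod 107)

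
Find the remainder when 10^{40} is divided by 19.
By Fermat: 10^{18} ≡ 1 (mod 19). 40 = 2×18 + 4. So 10^{40} ≡ 10^{4} ≡ 6 (mod 19)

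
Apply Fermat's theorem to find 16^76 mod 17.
By Fermat: 16^{16} ≡ 1 mod 17. 76 = 4×16 + 12. So 16^{76} ≡ 16^{12} ≡ 1 mod 17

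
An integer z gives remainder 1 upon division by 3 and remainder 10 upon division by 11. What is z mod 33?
M = 3 × 11 = 33. M₁ = 11, y₁ ≡ 2 mod 3. M₂ = 3, y₂ ≡ 4 mod 11. z = 1×11×2 + 10×3×4 ≡ 10 mod 33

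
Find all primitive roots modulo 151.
There are φ(150) = 40 primitive roots mod 151: {6, 7, 12, 13, 14, 15, 30, 35, 48, 51, 52, 54, 56, 61, 63, 71, 77, 82, 89, 93, 96, 102, 104, 106, 108, 109, 111, 112, 114, 115, 117, 120, 126, 129, 130, 133, 134, 140, 141, 146}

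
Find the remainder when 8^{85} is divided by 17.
By Fermat: 8^{16} ≡ 1 mod 17. 85 = 5×16 + 5. So 8^{85} ≡ 8^{5} ≡ 9 mod 17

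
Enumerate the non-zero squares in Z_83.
Squares in Z_83*: {1, 3, 4, 7, 9, 10, 11, 12, 16, 17, 21, 23, 25, 26, 27, 28, 29, 30, 31, 33, 36, 37, 38, 40, 41, 44, 48, 49, 51, 59, 61, 63, 64, 65, 68, 69, 70, 75, 77, 78, 81}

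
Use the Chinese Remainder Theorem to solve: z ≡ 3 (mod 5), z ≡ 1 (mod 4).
M = 5 × 4 = 20. M₁ = 4, y₁ ≡ 4 (mod 5). M₂ = 5, y₂ ≡ 1 (mod 4). z = 3×4×4 + 1×5×1 ≡ 13 (mod 20)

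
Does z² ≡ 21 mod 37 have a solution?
By Euler's criterion: 21^{18} ≡ 1 mod 37. Since this equals 1, 21 is a QR.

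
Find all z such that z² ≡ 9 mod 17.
The square roots of 9 mod 17 are 14 and 3. Verify: 14² = 196 ≡ 9 mod 17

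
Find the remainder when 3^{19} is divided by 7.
By Fermat: 3^{6} ≡ 1 mod 7. 19 = 3×6 + 1. So 3^{19} ≡ 3^{1} ≡ 3 mod 7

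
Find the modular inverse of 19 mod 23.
Since 23 is prime, by Fermat 19^(-1) ≡ 19^{21} ≡ 17 mod 23. Verify: 19 × 17 = 323 ≡ 1 mod 23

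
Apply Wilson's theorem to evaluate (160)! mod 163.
(162)! = (160)! × (161) × (162) ≡ -1 (mod 163). So (160)! ≡ -1 × [(162)(161)]^(-1) ≡ 81 (mod 163)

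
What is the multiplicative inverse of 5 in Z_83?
Since 83 is prime, by Fermat 5^(-1) ≡ 5^{81} ≡ 50 (mod 83). Verify: 5 × 50 = 250 ≡ 1 (mod 83)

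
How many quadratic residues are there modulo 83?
Exactly half the non-zero residues mod a prime are QRs: (83-1)/2 = 41.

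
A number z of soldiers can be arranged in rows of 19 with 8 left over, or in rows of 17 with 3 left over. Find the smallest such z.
M = 19 × 17 = 323. M₁ = 17, y₁ ≡ 9 (mod 19). M₂ = 19, y₂ ≡ 9 (mod 17). z = 8×17×9 + 3×19×9 ≡ 122 (mod 323)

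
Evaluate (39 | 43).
(39/43) = 39^{21} mod 43 = -1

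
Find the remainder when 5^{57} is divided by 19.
By Fermat: 5^{18} ≡ 1 mod 19. 57 = 3×18 + 3. So 5^{57} ≡ 5^{3} ≡ 11 mod 19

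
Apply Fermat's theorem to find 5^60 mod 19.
By Fermat: 5^{18} ≡ 1 mod 19. 60 = 3×18 + 6. So 5^{60} ≡ 5^{6} ≡ 7 mod 19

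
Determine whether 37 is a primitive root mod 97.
ord_97(37) divides 96. For each prime q|96: 37^{48}≡96, 37^{32}≡35, none ≡ 1. So 37 has order 96 and is a primitive root mod 97.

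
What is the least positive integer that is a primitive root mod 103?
g = 5. For each prime q|102: 5^{51}≡102, 5^{34}≡56, 5^{6}≡72, none ≡ 1, so ord_103(5) = 102 and 5 is a primitive root.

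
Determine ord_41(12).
Powers of 12 mod 41: 12^1≡12, 12^2≡21, 12^3≡6, 12^4≡31, 12^5≡3, 12^6≡36, 12^7≡22, 12^8≡18, 12^9≡11, 12^10≡9, 12^11≡26, 12^12≡25, 12^13≡13, 12^14≡33, 12^15≡27, 12^16≡37, 12^17≡34, 12^18≡39, 12^19≡17, 12^20≡40, 12^21≡29, 12^22≡20, 12^23≡35, 12^24≡10, 12^25≡38, 12^26≡5, 12^27≡19, 12^28≡23, 12^29≡30, 12^30≡32, 12^31≡15, 12^32≡16, 12^33≡28, 12^34≡8, 12^35≡14, 12^36≡4, 12^37≡7, 12^38≡2, 12^39≡24, 12^40≡1. So the order of 12 is 40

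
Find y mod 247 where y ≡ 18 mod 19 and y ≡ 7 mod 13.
M = 19 × 13 = 247. M₁ = 13, y₁ ≡ 3 mod 19. M₂ = 19, y₂ ≡ 11 mod 13. y = 18×13×3 + 7×19×11 ≡ 189 mod 247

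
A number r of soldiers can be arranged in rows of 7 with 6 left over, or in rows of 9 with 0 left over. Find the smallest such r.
M = 7 × 9 = 63. M₁ = 9, y₁ ≡ 4 (mod 7). M₂ = 7, y₂ ≡ 4 (mod 9). r = 6×9×4 + 0×7×4 ≡ 27 (mod 63)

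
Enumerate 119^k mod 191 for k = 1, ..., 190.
119^1, 119^2, ..., 119^{190} mod 191: [119, 27, 157, 156, 37, 10, 44, 79, 42, 32, 179, 100, 58, 26, 38, 129, 71, 45, 7, 69, 189, 144, 137, 68, 70, 117, 171, 103, 33, 107, 127, 24, 182, 75, 139, 115, 124, 49, 101, 177, 53, 4, 94, 108, 55, 51, 148, 40, 176, 125, 168, 128, 143, 18, 41, 104, 152, 134, 93, 180, 28, 85, 183, 3, 166, 81, 89, 86, 111, 30, 132, 46, 126, 96, 155, 109, 174, 78, 114, 5, 22, 135, 21, 16, 185, 50, 29, 13, 19, 160, 131, 118, 99, 130, 190, 72, 164, 34, 35, 154, 181, 147, 112, 149, 159, 12, 91, 133, 165, 153, 62, 120, 146, 184, 122, 2, 47, 54, 123, 121, 74, 20, 88, 158, 84, 64, 167, 9, 116, 52, 76, 67, 142, 90, 14, 138, 187, 97, 83, 136, 140, 43, 151, 15, 66, 23, 63, 48, 173, 150, 87, 39, 57, 98, 11, 163, 106, 8, 188, 25, 110, 102, 105, 80, 161, 59, 145, 65, 95, 36, 82, 17, 113, 77, 186, 169, 56, 170, 175, 6, 141, 162, 178, 172, 31, 60, 73, 92, 61, 1]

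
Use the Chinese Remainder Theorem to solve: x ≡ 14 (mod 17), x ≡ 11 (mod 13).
M = 17 × 13 = 221. M₁ = 13, y₁ ≡ 4 (mod 17). M₂ = 17, y₂ ≡ 10 (mod 13). x = 14×13×4 + 11×17×10 ≡ 167 (mod 221)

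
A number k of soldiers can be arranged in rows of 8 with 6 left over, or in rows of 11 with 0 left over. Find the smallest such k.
M = 8 × 11 = 88. M₁ = 11, y₁ ≡ 3 mod 8. M₂ = 8, y₂ ≡ 7 mod 11. k = 6×11×3 + 0×8×7 ≡ 22 mod 88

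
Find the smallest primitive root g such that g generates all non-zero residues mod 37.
g = 2. For each prime q|36: 2^{18}≡36, 2^{12}≡26, none ≡ 1, so ord_37(2) = 36 and 2 is a primitive root.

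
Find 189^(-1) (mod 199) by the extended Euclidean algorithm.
Extended GCD: 189(-20) + 199(19) = 1. So 189^(-1) ≡ -20 ≡ 179 (mod 199). Verify: 189 × 179 = 33831 ≡ 1 (mod 199)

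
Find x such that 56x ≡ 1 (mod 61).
Since 61 is prime, by Fermat 56^(-1) ≡ 56^{59} ≡ 12 (mod 61). Verify: 56 × 12 = 672 ≡ 1 (mod 61)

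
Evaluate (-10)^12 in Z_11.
Using Fermat: (-10)^{10} ≡ 1 mod 11. 12 ≡ 2 mod 10. So (-10)^{12} ≡ (-10)^{2} ≡ 1 mod 11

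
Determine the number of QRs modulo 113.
For prime 113, there are (p-1)/2 = (113-1)/2 = 56 quadratic residues (excluding 0).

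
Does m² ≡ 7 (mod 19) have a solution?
By Euler's criterion: 7^{9} ≡ 1 (mod 19). Since this equals 1, 7 is a QR.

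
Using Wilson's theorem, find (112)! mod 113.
By Wilson's theorem, (112)! ≡ -1 ≡ 112 (mod 113)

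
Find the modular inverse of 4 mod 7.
Since 7 is prime, by Fermat 4^(-1) ≡ 4^{5} ≡ 2 (mod 7). Verify: 4 × 2 = 8 ≡ 1 (mod 7)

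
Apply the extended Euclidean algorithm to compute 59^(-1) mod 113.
Extended GCD: 59(23) + 113(-12) = 1. So 59^(-1) ≡ 23 mod 113. Verify: 59 × 23 = 1357 ≡ 1 mod 113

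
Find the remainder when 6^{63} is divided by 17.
By Fermat: 6^{16} ≡ 1 mod 17. 63 = 3×16 + 15. So 6^{63} ≡ 6^{15} ≡ 3 mod 17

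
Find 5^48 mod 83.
By repeated squaring mod 83: 5^{1}≡5, 5^{2}≡25, 5^{4}≡44, 5^{8}≡27, 5^{16}≡65, 5^{32}≡75. Then 5^{48} = 5^{32+16} ≡ 75 × 65 ≡ 61 mod 83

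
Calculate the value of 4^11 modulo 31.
By repeated squaring (mod 31): 4^{1}≡4, 4^{2}≡16, 4^{4}≡8, 4^{8}≡2. Then 4^{11} = 4^{8+2+1} ≡ 2 × 16 × 4 ≡ 4 (mod 31)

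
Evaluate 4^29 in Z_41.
By repeated squaring mod 41: 4^{1}≡4, 4^{2}≡16, 4^{4}≡10, 4^{8}≡18, 4^{16}≡37. Then 4^{29} = 4^{16+8+4+1} ≡ 37 × 18 × 10 × 4 ≡ 31 mod 41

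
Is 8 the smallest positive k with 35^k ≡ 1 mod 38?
Powers of 35 mod 38: 35^1≡35, 35^2≡9, 35^3≡11, 35^4≡5, 35^5≡23, 35^6≡7, 35^7≡17, 35^8≡25, 35^9≡1. 35^8≡25≢1, so ord ≠ 8. No, the actual order is 9.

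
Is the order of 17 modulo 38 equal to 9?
Powers of 17 mod 38: 17^1≡17, 17^2≡23, 17^3≡11, 17^4≡35, 17^5≡25, 17^6≡7, 17^7≡5, 17^8≡9, 17^9≡1. First k with 17^k≡1 is k=9. Yes, ord_38(17) = 9.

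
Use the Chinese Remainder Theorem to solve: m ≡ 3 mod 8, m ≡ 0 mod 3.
M = 8 × 3 = 24. M₁ = 3, y₁ ≡ 3 mod 8. M₂ = 8, y₂ ≡ 2 mod 3. m = 3×3×3 + 0×8×2 ≡ 3 mod 24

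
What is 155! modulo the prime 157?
(156)! = (155)! × (156) ≡ -1 (mod 157). So (155)! ≡ -1 × (156)^(-1) ≡ (-1)×(-1) = 1 (mod 157)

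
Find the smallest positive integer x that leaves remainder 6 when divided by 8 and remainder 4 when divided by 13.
M = 8 × 13 = 104. M₁ = 13, y₁ ≡ 5 (mod 8). M₂ = 8, y₂ ≡ 5 (mod 13). x = 6×13×5 + 4×8×5 ≡ 30 (mod 104)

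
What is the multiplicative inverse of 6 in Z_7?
Since 7 is prime, by Fermat 6^(-1) ≡ 6^{5} ≡ 6 mod 7. Verify: 6 × 6 = 36 ≡ 1 mod 7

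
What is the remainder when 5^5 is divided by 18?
By repeated squaring (mod 18): 5^{1}≡5, 5^{2}≡7, 5^{4}≡13. Then 5^{5} = 5^{4+1} ≡ 13 × 5 ≡ 11 (mod 18)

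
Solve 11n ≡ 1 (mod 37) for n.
Since 37 is prime, by Fermat 11^(-1) ≡ 11^{35} ≡ 27 (mod 37). Verify: 11 × 27 = 297 ≡ 1 (mod 37)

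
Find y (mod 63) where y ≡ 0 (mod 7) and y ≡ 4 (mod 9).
M = 7 × 9 = 63. M₁ = 9, y₁ ≡ 4 (mod 7). M₂ = 7, y₂ ≡ 4 (mod 9). y = 0×9×4 + 4×7×4 ≡ 49 (mod 63)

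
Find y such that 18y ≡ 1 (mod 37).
Since 37 is prime, by Fermat 18^(-1) ≡ 18^{35} ≡ 35 (mod 37). Verify: 18 × 35 = 630 ≡ 1 (mod 37)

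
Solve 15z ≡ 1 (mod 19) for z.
Since 19 is prime, by Fermat 15^(-1) ≡ 15^{17} ≡ 14 (mod 19). Verify: 15 × 14 = 210 ≡ 1 (mod 19)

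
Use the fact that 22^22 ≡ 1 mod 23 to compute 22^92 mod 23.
By Fermat: 22^{22} ≡ 1 mod 23. 92 = 4×22 + 4. So 22^{92} ≡ 22^{4} ≡ 1 mod 23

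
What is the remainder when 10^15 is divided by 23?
By repeated squaring (mod 23): 10^{1}≡10, 10^{2}≡8, 10^{4}≡18, 10^{8}≡2. Then 10^{15} = 10^{8+4+2+1} ≡ 2 × 18 × 8 × 10 ≡ 5 (mod 23)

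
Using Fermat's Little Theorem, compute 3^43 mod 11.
By Fermat: 3^{10} ≡ 1 (mod 11). 43 = 4×10 + 3. So 3^{43} ≡ 3^{3} ≡ 5 (mod 11)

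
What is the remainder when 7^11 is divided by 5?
Using Fermat: 7^{4} ≡ 1 (mod 5). 11 ≡ 3 (mod 4). So 7^{11} ≡ 7^{3} ≡ 3 (mod 5)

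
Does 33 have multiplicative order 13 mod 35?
Powers of 33 mod 35: 33^1≡33, 33^2≡4, 33^3≡27, 33^4≡16, 33^5≡3, 33^6≡29, 33^7≡12, 33^8≡11, 33^9≡13, 33^10≡9, 33^11≡17, 33^12≡1. Already 33^12≡1, so the order is 12 < 13. No, the actual order is 12.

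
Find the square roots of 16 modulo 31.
The square roots of 16 mod 31 are 4 and 27. Verify: 4² = 16 ≡ 16 (mod 31)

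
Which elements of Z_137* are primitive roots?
There are φ(136) = 64 primitive roots mod 137: {3, 5, 6, 12, 13, 20, 21, 23, 24, 26, 27, 29, 31, 33, 35, 40, 42, 43, 45, 46, 47, 48, 51, 52, 53, 54, 55, 57, 58, 62, 66, 67, 70, 71, 75, 79, 80, 82, 83, 84, 85, 86, 89, 90, 91, 92, 94, 95, 97, 102, 104, 106, 108, 110, 111, 113, 114, 116, 117, 124, 125, 131, 132, 134}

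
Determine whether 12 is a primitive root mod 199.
12^{66} ≡ 1 mod 199 and 66 < 198, so ord_199(12) = 66 ≠ 198 and 12 is not a primitive root.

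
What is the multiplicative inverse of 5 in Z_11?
Since 11 is prime, by Fermat 5^(-1) ≡ 5^{9} ≡ 9 (mod 11). Verify: 5 × 9 = 45 ≡ 1 (mod 11)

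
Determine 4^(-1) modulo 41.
Since 41 is prime, by Fermat 4^(-1) ≡ 4^{39} ≡ 31 mod 41. Verify: 4 × 31 = 124 ≡ 1 mod 41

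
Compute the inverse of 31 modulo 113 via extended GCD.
Extended GCD: 31(-51) + 113(14) = 1. So 31^(-1) ≡ -51 ≡ 62 mod 113. Verify: 31 × 62 = 1922 ≡ 1 mod 113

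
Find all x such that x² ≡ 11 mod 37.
The square roots of 11 mod 37 are 23 and 14. Verify: 23² = 529 ≡ 11 mod 37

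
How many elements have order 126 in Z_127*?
There are φ(127-1) = φ(126) = 36 primitive roots modulo 127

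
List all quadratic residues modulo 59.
Quadratic residues modulo 59: {1, 3, 4, 5, 7, 9, 12, 15, 16, 17, 19, 20, 21, 22, 25, 26, 27, 28, 29, 35, 36, 41, 45, 46, 48, 49, 51, 53, 57}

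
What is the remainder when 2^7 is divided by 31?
By repeated squaring (mod 31): 2^{1}≡2, 2^{2}≡4, 2^{4}≡16. Then 2^{7} = 2^{4+2+1} ≡ 16 × 4 × 2 ≡ 4 (mod 31)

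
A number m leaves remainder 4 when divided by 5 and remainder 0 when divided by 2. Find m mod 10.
M = 5 × 2 = 10. M₁ = 2, y₁ ≡ 3 mod 5. M₂ = 5, y₂ ≡ 1 mod 2. m = 4×2×3 + 0×5×1 ≡ 4 mod 10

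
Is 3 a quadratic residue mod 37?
By Euler's criterion: 3^{18} ≡ 1 (mod 37). Since this equals 1, 3 is a QR.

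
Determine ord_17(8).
Powers of 8 mod 17: 8^1≡8, 8^2≡13, 8^3≡2, 8^4≡16, 8^5≡9, 8^6≡4, 8^7≡15, 8^8≡1. So the order of 8 is 8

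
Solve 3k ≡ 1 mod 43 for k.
Since 43 is prime, by Fermat 3^(-1) ≡ 3^{41} ≡ 29 mod 43. Verify: 3 × 29 = 87 ≡ 1 mod 43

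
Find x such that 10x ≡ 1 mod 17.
Since 17 is prime, by Fermat 10^(-1) ≡ 10^{15} ≡ 12 mod 17. Verify: 10 × 12 = 120 ≡ 1 mod 17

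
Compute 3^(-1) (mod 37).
Since 37 is prime, by Fermat 3^(-1) ≡ 3^{35} ≡ 25 (mod 37). Verify: 3 × 25 = 75 ≡ 1 (mod 37)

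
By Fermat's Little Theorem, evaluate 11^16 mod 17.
By Fermat's Little Theorem, 11^{16} ≡ 1 mod 17 since 17 is prime and gcd(11, 17) = 1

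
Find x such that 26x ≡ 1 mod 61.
Since 61 is prime, by Fermat 26^(-1) ≡ 26^{59} ≡ 54 mod 61. Verify: 26 × 54 = 1404 ≡ 1 mod 61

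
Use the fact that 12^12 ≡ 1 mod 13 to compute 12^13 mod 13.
By Fermat: 12^{12} ≡ 1 mod 13. So 12^{13} = 12^{12} · 12^{1} ≡ 12^{1} ≡ 12 mod 13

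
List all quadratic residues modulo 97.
QRs mod 97: {1, 2, 3, 4, 6, 8, 9, 11, 12, 16, 18, 22, 24, 25, 27, 31, 32, 33, 35, 36, 43, 44, 47, 48, 49, 50, 53, 54, 61, 62, 64, 65, 66, 70, 72, 73, 75, 79, 81, 85, 86, 88, 89, 91, 93, 94, 95, 96}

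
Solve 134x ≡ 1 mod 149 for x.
Since 149 is prime, by Fermat 134^(-1) ≡ 134^{147} ≡ 139 mod 149. Verify: 134 × 139 = 18626 ≡ 1 mod 149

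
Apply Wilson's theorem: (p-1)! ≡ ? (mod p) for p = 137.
By Wilson's theorem, (136)! ≡ -1 ≡ 136 mod 137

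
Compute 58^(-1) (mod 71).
Since 71 is prime, by Fermat 58^(-1) ≡ 58^{69} ≡ 60 (mod 71). Verify: 58 × 60 = 3480 ≡ 1 (mod 71)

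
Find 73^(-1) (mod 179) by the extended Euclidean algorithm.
Extended GCD: 73(-76) + 179(31) = 1. So 73^(-1) ≡ -76 ≡ 103 (mod 179). Verify: 73 × 103 = 7519 ≡ 1 (mod 179)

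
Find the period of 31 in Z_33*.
Powers of 31 mod 33: 31^1≡31, 31^2≡4, 31^3≡25, 31^4≡16, 31^5≡1. So the order of 31 is 5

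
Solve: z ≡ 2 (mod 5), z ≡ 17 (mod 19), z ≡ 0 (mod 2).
M = 5 × 19 × 2 = 190. M₁ = 38, y₁ ≡ 2 (mod 5). M₂ = 10, y₂ ≡ 2 (mod 19). M₃ = 95, y₃ ≡ 1 (mod 2). z = 2×38×2 + 17×10×2 + 0×95×1 ≡ 112 (mod 190)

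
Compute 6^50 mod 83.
By repeated squaring mod 83: 6^{1}≡6, 6^{2}≡36, 6^{4}≡51, 6^{8}≡28, 6^{16}≡37, 6^{32}≡41. Then 6^{50} = 6^{32+16+2} ≡ 41 × 37 × 36 ≡ 81 mod 83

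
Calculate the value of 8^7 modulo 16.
By repeated squaring mod 16: 8^{1}≡8, 8^{2}≡0, 8^{4}≡0. Then 8^{7} = 8^{4+2+1} ≡ 0 × 0 × 8 ≡ 0 mod 16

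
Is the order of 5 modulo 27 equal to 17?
Powers of 5 mod 27: 5^1≡5, 5^2≡25, 5^3≡17, 5^4≡4, 5^5≡20, 5^6≡19, 5^7≡14, 5^8≡16, 5^9≡26, 5^10≡22, 5^11≡2, 5^12≡10, 5^13≡23, 5^14≡7, 5^15≡8, 5^16≡13, 5^17≡11, 5^18≡1. 5^17≡11≢1, so ord ≠ 17. No, the actual order is 18.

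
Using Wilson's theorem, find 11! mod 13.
(12)! = (11)! × (12) ≡ -1 mod 13. So (11)! ≡ -1 × (12)^(-1) ≡ (-1)×(-1) = 1 mod 13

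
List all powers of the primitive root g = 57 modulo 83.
57^1, 57^2, ..., 57^{82} mod 83: [57, 12, 20, 61, 74, 68, 58, 69, 32, 81, 52, 59, 43, 44, 18, 30, 50, 28, 19, 4, 62, 48, 80, 78, 47, 23, 66, 27, 45, 75, 42, 70, 6, 10, 72, 37, 34, 29, 76, 16, 82, 26, 71, 63, 22, 9, 15, 25, 14, 51, 2, 31, 24, 40, 39, 65, 53, 33, 55, 64, 79, 21, 35, 3, 5, 36, 60, 17, 56, 38, 8, 41, 13, 77, 73, 11, 46, 49, 54, 7, 67, 1]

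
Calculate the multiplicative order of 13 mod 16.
Powers of 13 mod 16: 13^1≡13, 13^2≡9, 13^3≡5, 13^4≡1. ord_16(13) = 4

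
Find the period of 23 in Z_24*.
Powers of 23 mod 24: 23^1≡23, 23^2≡1. ord_24(23) = 2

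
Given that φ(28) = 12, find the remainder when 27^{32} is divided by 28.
By Euler: 27^{12} ≡ 1 mod 28 since gcd(27, 28) = 1. 32 = 2×12 + 8. So 27^{32} ≡ 27^{8} ≡ 1 mod 28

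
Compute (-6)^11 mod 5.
Using Fermat: (-6)^{4} ≡ 1 mod 5. 11 ≡ 3 mod 4. So (-6)^{11} ≡ (-6)^{3} ≡ 4 mod 5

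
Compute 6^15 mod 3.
By repeated squaring mod 3: 6^{1}≡0, 6^{2}≡0, 6^{4}≡0, 6^{8}≡0. Then 6^{15} = 6^{8+4+2+1} ≡ 0 × 0 × 0 × 0 ≡ 0 mod 3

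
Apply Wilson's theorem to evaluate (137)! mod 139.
(138)! = (137)! × (138) ≡ -1 (mod 139). So (137)! ≡ -1 × (138)^(-1) ≡ (-1)×(-1) = 1 (mod 139)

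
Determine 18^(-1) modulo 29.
Since 29 is prime, by Fermat 18^(-1) ≡ 18^{27} ≡ 21 (mod 29). Verify: 18 × 21 = 378 ≡ 1 (mod 29)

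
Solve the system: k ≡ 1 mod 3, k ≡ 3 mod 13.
M = 3 × 13 = 39. M₁ = 13, y₁ ≡ 1 mod 3. M₂ = 3, y₂ ≡ 9 mod 13. k = 1×13×1 + 3×3×9 ≡ 16 mod 39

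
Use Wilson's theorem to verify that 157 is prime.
(156)! mod 157 = 156. Since this equals -1 (mod 157), Wilson confirms 157 is prime.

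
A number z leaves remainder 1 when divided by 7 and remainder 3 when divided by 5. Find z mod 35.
M = 7 × 5 = 35. M₁ = 5, y₁ ≡ 3 mod 7. M₂ = 7, y₂ ≡ 3 mod 5. z = 1×5×3 + 3×7×3 ≡ 8 mod 35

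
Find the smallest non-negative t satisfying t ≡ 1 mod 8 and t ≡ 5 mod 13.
M = 8 × 13 = 104. M₁ = 13, y₁ ≡ 5 mod 8. M₂ = 8, y₂ ≡ 5 mod 13. t = 1×13×5 + 5×8×5 ≡ 57 mod 104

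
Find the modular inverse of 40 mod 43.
Since 43 is prime, by Fermat 40^(-1) ≡ 40^{41} ≡ 14 (mod 43). Verify: 40 × 14 = 560 ≡ 1 (mod 43)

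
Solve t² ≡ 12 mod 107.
The square roots of 12 mod 107 are 36 and 71. Verify: 36² = 1296 ≡ 12 mod 107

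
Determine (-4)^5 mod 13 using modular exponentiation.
By repeated squaring mod 13: (-4)^{1}≡9, (-4)^{2}≡3, (-4)^{4}≡9. Then (-4)^{5} = (-4)^{4+1} ≡ 9 × 9 ≡ 3 mod 13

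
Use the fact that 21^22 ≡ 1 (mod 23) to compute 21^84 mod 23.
By Fermat: 21^{22} ≡ 1 (mod 23). 84 = 3×22 + 18. So 21^{84} ≡ 21^{18} ≡ 13 (mod 23)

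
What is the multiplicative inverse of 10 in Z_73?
Since 73 is prime, by Fermat 10^(-1) ≡ 10^{71} ≡ 22 (mod 73). Verify: 10 × 22 = 220 ≡ 1 (mod 73)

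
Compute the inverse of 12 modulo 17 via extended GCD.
Extended GCD: 12(-7) + 17(5) = 1. So 12^(-1) ≡ -7 ≡ 10 (mod 17). Verify: 12 × 10 = 120 ≡ 1 (mod 17)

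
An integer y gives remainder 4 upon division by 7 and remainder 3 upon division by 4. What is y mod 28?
M = 7 × 4 = 28. M₁ = 4, y₁ ≡ 2 mod 7. M₂ = 7, y₂ ≡ 3 mod 4. y = 4×4×2 + 3×7×3 ≡ 11 mod 28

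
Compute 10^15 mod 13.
Using Fermat: 10^{12} ≡ 1 mod 13. 15 ≡ 3 mod 12. So 10^{15} ≡ 10^{3} ≡ 12 mod 13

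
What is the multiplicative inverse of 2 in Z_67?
Since 67 is prime, by Fermat 2^(-1) ≡ 2^{65} ≡ 34 mod 67. Verify: 2 × 34 = 68 ≡ 1 mod 67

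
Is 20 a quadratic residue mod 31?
By Euler's criterion: 20^{15} ≡ 1 (mod 31). Since this equals 1, 20 is a QR.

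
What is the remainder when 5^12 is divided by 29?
By repeated squaring (mod 29): 5^{1}≡5, 5^{2}≡25, 5^{4}≡16, 5^{8}≡24. Then 5^{12} = 5^{8+4} ≡ 24 × 16 ≡ 7 (mod 29)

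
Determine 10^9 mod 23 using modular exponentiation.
By repeated squaring (mod 23): 10^{1}≡10, 10^{2}≡8, 10^{4}≡18, 10^{8}≡2. Then 10^{9} = 10^{8+1} ≡ 2 × 10 ≡ 20 (mod 23)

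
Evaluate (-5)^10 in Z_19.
By repeated squaring mod 19: (-5)^{1}≡14, (-5)^{2}≡6, (-5)^{4}≡17, (-5)^{8}≡4. Then (-5)^{10} = (-5)^{8+2} ≡ 4 × 6 ≡ 5 mod 19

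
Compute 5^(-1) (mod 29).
Since 29 is prime, by Fermat 5^(-1) ≡ 5^{27} ≡ 6 (mod 29). Verify: 5 × 6 = 30 ≡ 1 (mod 29)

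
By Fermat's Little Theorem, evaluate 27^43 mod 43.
By Fermat: 27^{42} ≡ 1 (mod 43). So 27^{43} = 27^{42} · 27^{1} ≡ 27^{1} ≡ 27 (mod 43)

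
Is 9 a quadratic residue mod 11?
By Euler's criterion: 9^{5} ≡ 1 mod 11. Since this equals 1, 9 is a QR.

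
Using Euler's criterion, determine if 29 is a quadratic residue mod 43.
By Euler's criterion: 29^{21} ≡ 42 (mod 43). Since this equals -1 (≡ 42), 29 is not a QR.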